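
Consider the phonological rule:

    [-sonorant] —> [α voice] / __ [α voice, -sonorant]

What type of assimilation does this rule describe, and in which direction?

The shared variable α links the value of [voice] on the target to the same value on the neighbouring segment, so voicing is the feature that assimilates.
Since the environment is written after the underscore, the trigger follows the target; the direction is regressive.

regressive voicing assimilation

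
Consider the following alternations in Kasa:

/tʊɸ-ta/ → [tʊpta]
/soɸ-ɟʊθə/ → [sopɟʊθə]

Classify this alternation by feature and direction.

regressive manner assimilation

Underlying /ɸ/ is realised as [p] next to /t/; /t/ itself does not change.
/ɸ/ is a fricative while /t/ is a stop; the output [p] is a stop, matching the trigger — so the feature that spreads is manner.
Place and voice are unchanged, so the assimilation is partial, not total.
Checking the remaining alternation: /ɸ/ → [p] before /ɟ/ (fricative → stop, matching a stop) — only manner changes, and always toward the following segment.
The trigger is the following segment, so the direction is regressive (anticipatory).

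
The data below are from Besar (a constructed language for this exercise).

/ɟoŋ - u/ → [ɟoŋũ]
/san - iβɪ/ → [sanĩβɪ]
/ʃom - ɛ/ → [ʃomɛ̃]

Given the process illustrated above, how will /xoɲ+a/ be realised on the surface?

The data show progressive nasality assimilation (vowel nasalisation): /u/ → [ũ] after /ŋ/; /i/ → [ĩ] after /n/; /ɛ/ → [ɛ̃] after /m/ — a vowel is nasalised by an immediately preceding nasal consonant.
The vowel /a/ is adjacent to the preceding nasal /ɲ/, so it acquires [+nasal] and surfaces as [ã].

[xoɲã]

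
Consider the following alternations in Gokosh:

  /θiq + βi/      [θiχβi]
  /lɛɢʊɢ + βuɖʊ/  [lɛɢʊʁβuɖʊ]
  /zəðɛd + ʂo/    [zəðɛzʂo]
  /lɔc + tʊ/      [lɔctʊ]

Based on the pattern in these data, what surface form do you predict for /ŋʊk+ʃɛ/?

[ŋʊxʃɛ]

The data show regressive manner assimilation: /q/ → [χ] before /β/; /ɢ/ → [ʁ] before /β/; /d/ → [z] before /ʂ/. In each pair only manner changes, matching the following consonant, while place and voice stay constant.
No alternation appears in [lɔctʊ]: there the adjacent consonants already agree in manner (/c/ and /t/ are both stops), so this form is consistent with the same rule.
The rule targets /k/ (voiceless velar stop), which sits before the trigger /ʃ/ (fricative).
Changing only its manner to fricative gives [x] — the voiceless velar fricative.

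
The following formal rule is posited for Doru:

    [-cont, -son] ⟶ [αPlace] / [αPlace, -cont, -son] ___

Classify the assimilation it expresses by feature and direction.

The shared variable α links the value of the place features (abbreviated [Place]) on the target to the same value on the neighbouring segment, so place is the feature that assimilates.
The conditioning segment sits to the left of the focus bar, meaning the trigger precedes the segment that changes — progressive assimilation.

progressive place assimilation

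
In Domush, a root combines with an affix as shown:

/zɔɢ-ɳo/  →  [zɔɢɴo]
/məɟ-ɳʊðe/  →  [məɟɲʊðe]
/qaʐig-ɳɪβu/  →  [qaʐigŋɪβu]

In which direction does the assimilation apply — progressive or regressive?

The segment that alternates is /ɳ/, which surfaces as [ɴ] when adjacent to /ɢ/.
/ɳ/ is retroflex while /ɢ/ is uvular; the output [ɴ] is uvular, matching the trigger — so the feature that spreads is place.
The same holds elsewhere in the data: /ɳ/ → [ɲ] after /ɟ/ (retroflex → palatal, matching palatal); /ɳ/ → [ŋ] after /g/ (retroflex → velar, matching velar) — only place changes, and always toward the preceding segment.
Since the segment that changes follows the conditioning segment, the assimilation is progressive.

progressive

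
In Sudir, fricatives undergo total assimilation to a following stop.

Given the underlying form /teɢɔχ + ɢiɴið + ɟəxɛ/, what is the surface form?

[teɢɔɢɢiɴiɟɟəxɛ]

/χ/ is the segment targeted by the rule; it sits immediately before /ɢ/, so it assimilates completely and surfaces as [ɢ].
At the second juncture, /ð/ likewise becomes [ɟ] adjacent to /ɟ/.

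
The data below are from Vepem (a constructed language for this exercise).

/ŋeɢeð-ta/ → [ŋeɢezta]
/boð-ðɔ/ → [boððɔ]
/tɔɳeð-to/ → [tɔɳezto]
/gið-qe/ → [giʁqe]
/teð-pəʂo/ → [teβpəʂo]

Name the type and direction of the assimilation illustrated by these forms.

regressive place assimilation

Underlying /ð/ is realised as [z] next to /t/; /t/ itself does not change.
/ð/ is dental while /t/ is alveolar; the output [z] is alveolar, matching the trigger — so the feature that spreads is place.
Manner and voice are unchanged, so the assimilation is partial, not total.
The other alternating forms pattern the same way: /ð/ → [ʁ] before /q/ (dental → uvular, matching uvular); /ð/ → [β] before /p/ (dental → bilabial, matching bilabial) — only place changes, and always toward the following segment.
No alternation appears in [boððɔ]: there the adjacent consonants already agree in place (/ð/ and /ð/ are both dental), so this form is consistent with the same rule.
Since the segment that changes precedes the conditioning segment, the assimilation is regressive.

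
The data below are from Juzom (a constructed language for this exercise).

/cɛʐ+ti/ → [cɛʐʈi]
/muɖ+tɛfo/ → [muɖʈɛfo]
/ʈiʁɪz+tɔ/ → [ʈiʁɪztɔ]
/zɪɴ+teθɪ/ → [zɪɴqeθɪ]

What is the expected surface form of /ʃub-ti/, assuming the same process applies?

The data show progressive place assimilation: /t/ → [ʈ] after /ʐ/; /t/ → [ʈ] after /ɖ/; /t/ → [q] after /ɴ/. In each pair only place changes, matching the preceding consonant, while manner and voice stay constant.
No alternation appears in [ʈiʁɪztɔ]: there the adjacent consonants already agree in place (/t/ and /z/ are both alveolar), so this form is consistent with the same rule.
/t/ is a voiceless alveolar stop. The preceding trigger /b/ is bilabial, so /t/ must become bilabial as well.
Changing only its place to bilabial gives [p] — the voiceless bilabial stop.

[ʃubpi]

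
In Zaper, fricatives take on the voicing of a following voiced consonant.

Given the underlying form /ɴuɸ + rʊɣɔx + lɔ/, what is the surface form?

[ɴuβrʊɣɔɣlɔ]

The rule targets /ɸ/ (voiceless bilabial fricative), which sits before the trigger /r/ (voiced).
The voiced bilabial fricative is [β], so /ɸ/ → [β].
The same rule applies at the second boundary: /x/ → [ɣ] next to /l/.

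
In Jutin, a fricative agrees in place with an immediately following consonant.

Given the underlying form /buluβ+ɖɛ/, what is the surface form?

The rule targets /β/ (voiced bilabial fricative), which sits before the trigger /ɖ/ (retroflex).
A voiced retroflex fricative is [ʐ], so the surface segment is [ʐ].

[buluʐɖɛ]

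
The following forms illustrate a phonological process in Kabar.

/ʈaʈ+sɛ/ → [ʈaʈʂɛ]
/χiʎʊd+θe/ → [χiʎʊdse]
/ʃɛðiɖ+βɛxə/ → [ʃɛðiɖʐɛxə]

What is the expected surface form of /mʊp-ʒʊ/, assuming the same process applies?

The data show progressive place assimilation: /s/ → [ʂ] after /ʈ/; /θ/ → [s] after /d/; /β/ → [ʐ] after /ɖ/. In each pair only place changes, matching the preceding consonant, while manner and voice stay constant.
/ʒ/ is a voiced postalveolar fricative. The preceding trigger /p/ is bilabial, so /ʒ/ must become bilabial as well.
The voiced bilabial fricative is [β], so /ʒ/ → [β].

[mʊpβʊ]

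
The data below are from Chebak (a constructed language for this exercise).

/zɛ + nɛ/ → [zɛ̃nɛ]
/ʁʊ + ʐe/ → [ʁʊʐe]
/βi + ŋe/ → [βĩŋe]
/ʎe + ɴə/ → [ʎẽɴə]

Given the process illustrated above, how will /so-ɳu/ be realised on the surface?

The data show regressive nasality assimilation (vowel nasalisation): /ɛ/ → [ɛ̃] before /n/; /i/ → [ĩ] before /ŋ/; /e/ → [ẽ] before /ɴ/ — a vowel is nasalised by an immediately following nasal consonant.
No change occurs in [ʁʊʐe] because the vowel at the boundary is adjacent to an oral consonant, not a nasal (/ʊ/ next to /ʐ/).
/o/ sits next to the nasal /ɳ/ and is therefore nasalised to [õ].

[sõɳu]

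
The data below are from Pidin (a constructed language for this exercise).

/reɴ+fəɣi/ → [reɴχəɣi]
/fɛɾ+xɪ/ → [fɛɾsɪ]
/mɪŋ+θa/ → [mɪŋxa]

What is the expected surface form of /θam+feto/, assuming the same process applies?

[θamɸeto]

The data show progressive place assimilation: /f/ → [χ] after /ɴ/; /x/ → [s] after /ɾ/; /θ/ → [x] after /ŋ/. In each pair only place changes, matching the preceding consonant, while manner and voice stay constant.
/f/ is a voiceless labiodental fricative. The preceding trigger /m/ is bilabial, so /f/ must become bilabial as well.
The voiceless bilabial fricative is [ɸ], so /f/ → [ɸ].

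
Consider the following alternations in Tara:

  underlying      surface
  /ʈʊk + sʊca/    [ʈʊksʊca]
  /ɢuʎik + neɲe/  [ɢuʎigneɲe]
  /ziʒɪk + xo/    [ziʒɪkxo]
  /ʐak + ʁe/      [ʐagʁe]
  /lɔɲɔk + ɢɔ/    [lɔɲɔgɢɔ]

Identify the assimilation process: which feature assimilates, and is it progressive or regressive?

Underlying /k/ is realised as [g] next to /n/; /n/ itself does not change.
The change voiceless → voiced matches the voicing of the following /n/, identifying this as voicing assimilation.
Place and manner are unchanged, so the assimilation is partial, not total.
The same holds elsewhere in the data: /k/ → [g] before /ʁ/ (voiceless → voiced, matching voiced); /k/ → [g] before /ɢ/ (voiceless → voiced, matching voiced) — only voicing changes, and always toward the following segment.
No alternation appears in [ʈʊksʊca], [ziʒɪkxo]: there the adjacent consonants already agree in voicing (/k/ and /s/ are both voiceless; /k/ and /x/ are both voiceless), so these forms are consistent with the same rule.
The trigger is the following segment, so the direction is regressive (anticipatory).

regressive voicing assimilation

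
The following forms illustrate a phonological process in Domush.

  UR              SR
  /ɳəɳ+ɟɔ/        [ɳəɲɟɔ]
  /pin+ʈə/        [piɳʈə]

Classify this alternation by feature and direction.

regressive place assimilation

The segment that alternates is /ɳ/, which surfaces as [ɲ] when adjacent to /ɟ/.
/ɳ/ is retroflex while /ɟ/ is palatal; the output [ɲ] is palatal, matching the trigger — so the feature that spreads is place.
Manner and voice are unchanged, so the assimilation is partial, not total.
The same holds elsewhere in the data: /n/ → [ɳ] before /ʈ/ (alveolar → retroflex, matching retroflex) — only place changes, and always toward the following segment.
The trigger is the following segment, so the direction is regressive (anticipatory).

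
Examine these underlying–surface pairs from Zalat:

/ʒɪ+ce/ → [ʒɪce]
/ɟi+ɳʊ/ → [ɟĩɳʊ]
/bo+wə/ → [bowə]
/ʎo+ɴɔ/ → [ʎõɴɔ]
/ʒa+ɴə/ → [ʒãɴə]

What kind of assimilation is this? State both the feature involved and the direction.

regressive nasality assimilation (vowel nasalisation)

The vowel /i/ surfaces as nasalised [ĩ] next to the following nasal /ɳ/ — it has acquired the [+nasal] feature of its neighbour.
Likewise in the remaining data: /o/ → [õ] before /ɴ/; /a/ → [ã] before /ɴ/ — each time a vowel is nasalised next to a following nasal.
No change occurs in [ʒɪce], [bowə] because the vowel at the boundary is adjacent to an oral consonant, not a nasal (/ɪ/ next to /c/; /o/ next to /w/).
Because the conditioning nasal is to the right of the vowel that changes, the process is regressive (anticipatory).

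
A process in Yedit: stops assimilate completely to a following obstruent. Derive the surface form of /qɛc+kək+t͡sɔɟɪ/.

[qɛkkət͡st͡sɔɟɪ]

/c/ is the segment targeted by the rule; it sits immediately before /k/, so it assimilates completely and surfaces as [k].
At the second juncture, /k/ likewise becomes [t͡s] adjacent to /t͡s/.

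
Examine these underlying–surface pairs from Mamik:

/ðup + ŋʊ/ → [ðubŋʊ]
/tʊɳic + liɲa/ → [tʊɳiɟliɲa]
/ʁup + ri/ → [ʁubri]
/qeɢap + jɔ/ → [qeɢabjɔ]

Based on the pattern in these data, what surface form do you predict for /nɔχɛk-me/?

The data show regressive voicing assimilation: /p/ → [b] before /ŋ/; /c/ → [ɟ] before /l/; /p/ → [b] before /r/; /p/ → [b] before /j/. In each pair only voicing changes, matching the following consonant, while place and manner stay constant.
The rule targets /k/ (voiceless velar stop), which sits before the trigger /m/ (voiced).
A voiced velar stop is [g], so the surface segment is [g].

[nɔχɛgme]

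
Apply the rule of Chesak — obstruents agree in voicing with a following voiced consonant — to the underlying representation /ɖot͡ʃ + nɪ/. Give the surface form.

The rule targets /t͡ʃ/ (voiceless postalveolar affricate), which sits before the trigger /n/ (voiced).
Changing only its voicing to voiced gives [d͡ʒ] — the voiced postalveolar affricate.

[ɖod͡ʒnɪ]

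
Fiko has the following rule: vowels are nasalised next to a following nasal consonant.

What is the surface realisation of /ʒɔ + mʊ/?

The vowel /ɔ/ is adjacent to the following nasal /m/, so it acquires [+nasal] and surfaces as [ɔ̃].

[ʒɔ̃mʊ]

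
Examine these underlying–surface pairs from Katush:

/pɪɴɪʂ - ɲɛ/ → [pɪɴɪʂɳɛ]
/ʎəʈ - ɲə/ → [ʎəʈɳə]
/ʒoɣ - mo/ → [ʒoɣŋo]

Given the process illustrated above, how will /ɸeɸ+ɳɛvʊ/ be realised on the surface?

[ɸeɸmɛvʊ]

The data show progressive place assimilation: /ɲ/ → [ɳ] after /ʂ/; /ɲ/ → [ɳ] after /ʈ/; /m/ → [ŋ] after /ɣ/. In each pair only place changes, matching the preceding consonant, while manner and voice stay constant.
The rule targets /ɳ/ (voiced retroflex nasal), which sits after the trigger /ɸ/ (bilabial).
Changing only its place to bilabial gives [m] — the voiced bilabial nasal.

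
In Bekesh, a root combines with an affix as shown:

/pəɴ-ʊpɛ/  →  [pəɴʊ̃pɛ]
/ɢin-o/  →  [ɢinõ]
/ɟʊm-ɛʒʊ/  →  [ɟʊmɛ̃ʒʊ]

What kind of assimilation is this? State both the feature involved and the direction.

progressive nasality assimilation (vowel nasalisation)

The vowel /ʊ/ surfaces as nasalised [ʊ̃] next to the preceding nasal /ɴ/ — it has acquired the [+nasal] feature of its neighbour.
Likewise in the remaining data: /o/ → [õ] after /n/; /ɛ/ → [ɛ̃] after /m/ — each time a vowel is nasalised next to a preceding nasal.
Because the conditioning nasal is to the left of the vowel that changes, the process is progressive (perseverative).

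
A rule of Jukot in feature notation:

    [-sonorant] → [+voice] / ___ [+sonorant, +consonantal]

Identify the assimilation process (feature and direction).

regressive voicing assimilation

The structural change is [+voice], and the conditioning segment [+sonorant, +consonantal] (a sonorant consonant) is itself voiced, so the target comes to share the voicing of its neighbour — voicing assimilation.
The conditioning segment sits to the right of the focus bar, meaning the trigger follows the segment that changes — regressive assimilation.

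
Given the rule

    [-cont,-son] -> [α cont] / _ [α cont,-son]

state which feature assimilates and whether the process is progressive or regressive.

regressive manner assimilation

The shared variable α links the value of [cont] on the target to that of the neighbouring obstruent. [cont] distinguishes stops from fricatives — a manner-of-articulation feature — so this is manner assimilation.
The conditioning segment sits to the right of the focus bar, meaning the trigger follows the segment that changes — regressive assimilation.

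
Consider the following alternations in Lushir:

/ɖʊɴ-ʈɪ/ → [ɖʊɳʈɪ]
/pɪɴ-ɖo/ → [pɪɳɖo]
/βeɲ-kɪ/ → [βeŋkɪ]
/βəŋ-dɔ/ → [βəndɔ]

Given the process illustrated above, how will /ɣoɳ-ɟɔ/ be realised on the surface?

[ɣoɲɟɔ]

The data show regressive place assimilation: /ɴ/ → [ɳ] before /ʈ/; /ɴ/ → [ɳ] before /ɖ/; /ɲ/ → [ŋ] before /k/; /ŋ/ → [n] before /d/. In each pair only place changes, matching the following consonant, while manner and voice stay constant.
The rule targets /ɳ/ (voiced retroflex nasal), which sits before the trigger /ɟ/ (palatal).
Changing only its place to palatal gives [ɲ] — the voiced palatal nasal.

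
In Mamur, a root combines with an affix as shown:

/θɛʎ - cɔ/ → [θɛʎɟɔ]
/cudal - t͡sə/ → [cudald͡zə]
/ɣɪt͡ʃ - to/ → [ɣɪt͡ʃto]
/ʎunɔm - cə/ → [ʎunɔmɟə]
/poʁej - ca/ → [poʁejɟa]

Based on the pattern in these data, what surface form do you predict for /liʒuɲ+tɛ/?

The data show progressive voicing assimilation: /c/ → [ɟ] after /ʎ/; /t͡s/ → [d͡z] after /l/; /c/ → [ɟ] after /m/; /c/ → [ɟ] after /j/. In each pair only voicing changes, matching the preceding consonant, while place and manner stay constant.
Nothing changes in [ɣɪt͡ʃto]: there the adjacent consonants already agree in voicing (/t/ and /t͡ʃ/ are both voiceless), so this form is consistent with the same rule.
The rule targets /t/ (voiceless alveolar stop), which sits after the trigger /ɲ/ (voiced).
Changing only its voicing to voiced gives [d] — the voiced alveolar stop.

[liʒuɲdɛ]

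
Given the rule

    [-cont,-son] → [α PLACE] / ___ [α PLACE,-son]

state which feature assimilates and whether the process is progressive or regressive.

regressive place assimilation

The shared variable α links the value of the place features (abbreviated [PLACE]) on the target to the same value on the neighbouring segment, so place is the feature that assimilates.
The conditioning segment sits to the right of the focus bar, meaning the trigger follows the segment that changes — regressive assimilation.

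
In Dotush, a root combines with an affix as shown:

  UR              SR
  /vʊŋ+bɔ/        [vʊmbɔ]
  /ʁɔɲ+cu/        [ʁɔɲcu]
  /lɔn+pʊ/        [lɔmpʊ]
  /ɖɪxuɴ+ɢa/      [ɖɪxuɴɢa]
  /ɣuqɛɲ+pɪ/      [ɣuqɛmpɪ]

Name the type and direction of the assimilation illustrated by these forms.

regressive place assimilation

The segment that alternates is /ŋ/, which surfaces as [m] when adjacent to /b/.
/ŋ/ is velar while /b/ is bilabial; the output [m] is bilabial, matching the trigger — so the feature that spreads is place.
Manner and voice are unchanged, so the assimilation is partial, not total.
The same holds elsewhere in the data: /n/ → [m] before /p/ (alveolar → bilabial, matching bilabial); /ɲ/ → [m] before /p/ (palatal → bilabial, matching bilabial) — only place changes, and always toward the following segment.
No alternation appears in [ʁɔɲcu], [ɖɪxuɴɢa]: there the adjacent consonants already agree in place (/ɲ/ and /c/ are both palatal; /ɴ/ and /ɢ/ are both uvular), so these forms are consistent with the same rule.
Since the segment that changes precedes the conditioning segment, the assimilation is regressive.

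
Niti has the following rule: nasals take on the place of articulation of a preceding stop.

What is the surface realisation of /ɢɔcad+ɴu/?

[ɢɔcadnu]

The rule targets /ɴ/ (voiced uvular nasal), which sits after the trigger /d/ (alveolar).
A voiced alveolar nasal is [n], so the surface segment is [n].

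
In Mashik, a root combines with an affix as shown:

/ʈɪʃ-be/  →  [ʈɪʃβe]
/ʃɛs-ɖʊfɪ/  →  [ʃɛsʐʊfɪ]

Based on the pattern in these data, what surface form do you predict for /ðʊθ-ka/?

The data show progressive manner assimilation: /b/ → [β] after /ʃ/; /ɖ/ → [ʐ] after /s/. In each pair only manner changes, matching the preceding consonant, while place and voice stay constant.
/k/ is a voiceless velar stop. The preceding trigger /θ/ is a fricative, so /k/ must become a fricative as well.
Changing only its manner to fricative gives [x] — the voiceless velar fricative.

[ðʊθxa]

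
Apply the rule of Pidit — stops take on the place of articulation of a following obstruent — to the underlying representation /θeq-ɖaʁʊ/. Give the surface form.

The rule targets /q/ (voiceless uvular stop), which sits before the trigger /ɖ/ (retroflex).
The voiceless retroflex stop is [ʈ], so /q/ → [ʈ].

[θeʈɖaʁʊ]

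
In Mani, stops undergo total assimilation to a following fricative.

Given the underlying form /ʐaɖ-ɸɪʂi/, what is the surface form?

/ɖ/ is the segment targeted by the rule; it sits immediately before /ɸ/, so it assimilates completely and surfaces as [ɸ].

[ʐaɸɸɪʂi]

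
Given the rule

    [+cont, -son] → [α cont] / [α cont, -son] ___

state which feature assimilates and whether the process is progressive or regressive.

progressive manner assimilation

The rule copies [cont] (continuancy) from the environment onto the target fricatives; since [±cont] encodes the stop/fricative manner contrast, the assimilating dimension is manner.
Since the environment is written before the underscore, the trigger precedes the target; the direction is progressive.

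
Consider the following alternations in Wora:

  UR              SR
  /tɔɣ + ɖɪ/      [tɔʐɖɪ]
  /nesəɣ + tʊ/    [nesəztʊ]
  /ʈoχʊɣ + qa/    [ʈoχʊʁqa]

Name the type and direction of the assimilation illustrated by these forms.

Underlying /ɣ/ is realised as [ʐ] next to /ɖ/; /ɖ/ itself does not change.
The change velar → retroflex matches the place of the following /ɖ/, identifying this as place assimilation.
Manner and voice are unchanged, so the assimilation is partial, not total.
The other alternating forms pattern the same way: /ɣ/ → [z] before /t/ (velar → alveolar, matching alveolar); /ɣ/ → [ʁ] before /q/ (velar → uvular, matching uvular) — only place changes, and always toward the following segment.
Since the segment that changes precedes the conditioning segment, the assimilation is regressive.

regressive place assimilation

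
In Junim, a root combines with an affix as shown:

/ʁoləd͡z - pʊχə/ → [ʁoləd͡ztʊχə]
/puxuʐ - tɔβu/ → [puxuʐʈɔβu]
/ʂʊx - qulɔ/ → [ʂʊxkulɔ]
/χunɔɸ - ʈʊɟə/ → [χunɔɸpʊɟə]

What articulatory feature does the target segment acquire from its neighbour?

place

The segment that alternates is /p/, which surfaces as [t] when adjacent to /d͡z/.
The change bilabial → alveolar matches the place of the preceding /d͡z/, identifying this as place assimilation.
The other alternating forms pattern the same way: /t/ → [ʈ] after /ʐ/ (alveolar → retroflex, matching retroflex); /q/ → [k] after /x/ (uvular → velar, matching velar); /ʈ/ → [p] after /ɸ/ (retroflex → bilabial, matching bilabial) — only place changes, and always toward the preceding segment.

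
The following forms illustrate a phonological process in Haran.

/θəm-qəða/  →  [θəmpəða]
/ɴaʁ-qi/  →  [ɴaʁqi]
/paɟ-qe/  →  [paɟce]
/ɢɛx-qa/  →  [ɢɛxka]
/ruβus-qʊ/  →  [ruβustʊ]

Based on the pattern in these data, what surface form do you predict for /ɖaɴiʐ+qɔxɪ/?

[ɖaɴiʐʈɔxɪ]

The data show progressive place assimilation: /q/ → [p] after /m/; /q/ → [c] after /ɟ/; /q/ → [k] after /x/; /q/ → [t] after /s/. In each pair only place changes, matching the preceding consonant, while manner and voice stay constant.
Nothing changes in [ɴaʁqi]: there the adjacent consonants already agree in place (/q/ and /ʁ/ are both uvular), so this form is consistent with the same rule.
The rule targets /q/ (voiceless uvular stop), which sits after the trigger /ʐ/ (retroflex).
Changing only its place to retroflex gives [ʈ] — the voiceless retroflex stop.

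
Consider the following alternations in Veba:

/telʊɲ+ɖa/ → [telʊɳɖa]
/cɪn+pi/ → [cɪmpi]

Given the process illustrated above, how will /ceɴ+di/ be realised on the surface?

The data show regressive place assimilation: /ɲ/ → [ɳ] before /ɖ/; /n/ → [m] before /p/. In each pair only place changes, matching the following consonant, while manner and voice stay constant.
/ɴ/ is a voiced uvular nasal. The following trigger /d/ is alveolar, so /ɴ/ must become alveolar as well.
The voiced alveolar nasal is [n], so /ɴ/ → [n].

[cendi]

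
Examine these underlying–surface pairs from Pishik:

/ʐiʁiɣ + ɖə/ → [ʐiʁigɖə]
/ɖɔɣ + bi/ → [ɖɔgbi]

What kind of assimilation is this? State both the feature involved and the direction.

The segment that alternates is /ɣ/, which surfaces as [g] when adjacent to /ɖ/.
The change fricative → stop matches the manner of the following /ɖ/, identifying this as manner assimilation.
Place and voice are unchanged, so the assimilation is partial, not total.
Checking the remaining alternation: /ɣ/ → [g] before /b/ (fricative → stop, matching a stop) — only manner changes, and always toward the following segment.
Since the segment that changes precedes the conditioning segment, the assimilation is regressive.

regressive manner assimilation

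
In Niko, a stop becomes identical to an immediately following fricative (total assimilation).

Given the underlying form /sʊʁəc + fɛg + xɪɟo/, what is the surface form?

/c/ is the segment targeted by the rule; it sits immediately before /f/, so it assimilates completely and surfaces as [f].
The same rule applies at the second boundary: /g/ → [x] next to /x/.

[sʊʁəffɛxxɪɟo]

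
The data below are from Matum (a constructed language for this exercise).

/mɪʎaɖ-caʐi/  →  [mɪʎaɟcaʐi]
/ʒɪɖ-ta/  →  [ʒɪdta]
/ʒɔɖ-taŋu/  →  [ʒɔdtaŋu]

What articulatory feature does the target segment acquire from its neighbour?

place

Comparing underlying and surface forms, /ɖ/ → [ɟ] is the alternation; the neighbouring /c/ is constant.
The change retroflex → palatal matches the place of the following /c/, identifying this as place assimilation.
The other alternating form patterns the same way: /ɖ/ → [d] before /t/ (retroflex → alveolar, matching alveolar) — only place changes, and always toward the following segment.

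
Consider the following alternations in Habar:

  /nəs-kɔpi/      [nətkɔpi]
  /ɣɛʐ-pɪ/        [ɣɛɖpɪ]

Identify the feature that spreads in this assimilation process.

Comparing underlying and surface forms, /s/ → [t] is the alternation; the neighbouring /k/ is constant.
/s/ is a fricative while /k/ is a stop; the output [t] is a stop, matching the trigger — so the feature that spreads is manner.
The other alternating form patterns the same way: /ʐ/ → [ɖ] before /p/ (fricative → stop, matching a stop) — only manner changes, and always toward the following segment.

manner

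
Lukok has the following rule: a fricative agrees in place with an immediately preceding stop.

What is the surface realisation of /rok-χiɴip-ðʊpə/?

[rokxiɴipβʊpə]

The rule targets /χ/ (voiceless uvular fricative), which sits after the trigger /k/ (velar).
Changing only its place to velar gives [x] — the voiceless velar fricative.
The same rule applies at the second boundary: /ð/ → [β] next to /p/.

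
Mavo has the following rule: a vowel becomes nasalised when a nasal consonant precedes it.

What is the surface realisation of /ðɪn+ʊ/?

[ðɪnʊ̃]

/ʊ/ sits next to the nasal /n/ and is therefore nasalised to [ʊ̃].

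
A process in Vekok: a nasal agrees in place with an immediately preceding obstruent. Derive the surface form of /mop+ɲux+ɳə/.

The rule targets /ɲ/ (voiced palatal nasal), which sits after the trigger /p/ (bilabial).
Changing only its place to bilabial gives [m] — the voiced bilabial nasal.
The same rule applies at the second boundary: /ɳ/ → [ŋ] next to /x/.

[mopmuxŋə]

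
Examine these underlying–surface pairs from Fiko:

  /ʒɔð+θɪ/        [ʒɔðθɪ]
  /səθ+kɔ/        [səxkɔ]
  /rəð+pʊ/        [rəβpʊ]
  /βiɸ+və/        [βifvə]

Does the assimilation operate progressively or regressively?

Comparing underlying and surface forms, /θ/ → [x] is the alternation; the neighbouring /k/ is constant.
/θ/ is dental while /k/ is velar; the output [x] is velar, matching the trigger — so the feature that spreads is place.
Checking the remaining alternations: /ð/ → [β] before /p/ (dental → bilabial, matching bilabial); /ɸ/ → [f] before /v/ (bilabial → labiodental, matching labiodental) — only place changes, and always toward the following segment.
No alternation appears in [ʒɔðθɪ]: there the adjacent consonants already agree in place (/ð/ and /θ/ are both dental), so this form is consistent with the same rule.
The trigger is the following segment, so the direction is regressive (anticipatory).

regressive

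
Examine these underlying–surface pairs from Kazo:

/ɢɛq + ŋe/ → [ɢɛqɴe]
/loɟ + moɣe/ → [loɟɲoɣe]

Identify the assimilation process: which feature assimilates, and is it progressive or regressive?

progressive place assimilation

Comparing underlying and surface forms, /ŋ/ → [ɴ] is the alternation; the neighbouring /q/ is constant.
/ŋ/ is velar while /q/ is uvular; the output [ɴ] is uvular, matching the trigger — so the feature that spreads is place.
Manner and voice are unchanged, so the assimilation is partial, not total.
The same holds elsewhere in the data: /m/ → [ɲ] after /ɟ/ (bilabial → palatal, matching palatal) — only place changes, and always toward the preceding segment.
The trigger is the preceding segment, so the direction is progressive (perseverative).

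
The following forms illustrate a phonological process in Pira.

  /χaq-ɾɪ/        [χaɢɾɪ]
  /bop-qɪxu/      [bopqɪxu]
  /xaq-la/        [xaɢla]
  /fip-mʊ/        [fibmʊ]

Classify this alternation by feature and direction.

The segment that alternates is /q/, which surfaces as [ɢ] when adjacent to /ɾ/.
/q/ is voiceless while /ɾ/ is voiced; the output [ɢ] is voiced, matching the trigger — so the feature that spreads is voicing.
Place and manner are unchanged, so the assimilation is partial, not total.
The same holds elsewhere in the data: /q/ → [ɢ] before /l/ (voiceless → voiced, matching voiced); /p/ → [b] before /m/ (voiceless → voiced, matching voiced) — only voicing changes, and always toward the following segment.
Nothing changes in [bopqɪxu]: there the adjacent consonants already agree in voicing (/p/ and /q/ are both voiceless), so this form is consistent with the same rule.
Since the segment that changes precedes the conditioning segment, the assimilation is regressive.

regressive voicing assimilation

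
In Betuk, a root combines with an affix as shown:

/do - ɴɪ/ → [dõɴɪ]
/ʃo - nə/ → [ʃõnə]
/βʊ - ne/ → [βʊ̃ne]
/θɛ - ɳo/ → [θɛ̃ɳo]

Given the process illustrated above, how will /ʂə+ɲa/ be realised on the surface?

[ʂə̃ɲa]

The data show regressive nasality assimilation (vowel nasalisation): /o/ → [õ] before /ɴ/; /o/ → [õ] before /n/; /ʊ/ → [ʊ̃] before /n/; /ɛ/ → [ɛ̃] before /ɳ/ — a vowel is nasalised by an immediately following nasal consonant.
/ə/ sits next to the nasal /ɲ/ and is therefore nasalised to [ə̃].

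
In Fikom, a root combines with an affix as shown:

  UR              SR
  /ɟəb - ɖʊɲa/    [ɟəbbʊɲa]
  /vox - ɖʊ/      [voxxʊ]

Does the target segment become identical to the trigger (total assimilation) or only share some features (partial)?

total assimilation

The segment that alternates is /ɖ/, which surfaces as [x] when adjacent to /x/.
The output [x] is identical to the trigger /x/ — every feature (place, manner, voicing) has been copied — so this is total assimilation.
The other form behaves the same way: /ɖ/ → [b] after /b/ — in each case the output is a copy of the preceding consonant.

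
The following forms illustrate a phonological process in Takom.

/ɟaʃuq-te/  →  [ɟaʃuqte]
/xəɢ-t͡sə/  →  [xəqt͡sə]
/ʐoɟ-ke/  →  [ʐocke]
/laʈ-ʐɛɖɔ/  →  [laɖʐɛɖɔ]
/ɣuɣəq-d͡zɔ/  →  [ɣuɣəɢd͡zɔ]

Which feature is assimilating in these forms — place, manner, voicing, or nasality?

voicing

The segment that alternates is /ɢ/, which surfaces as [q] when adjacent to /t͡s/.
/ɢ/ is voiced while /t͡s/ is voiceless; the output [q] is voiceless, matching the trigger — so the feature that spreads is voicing.
The same holds elsewhere in the data: /ɟ/ → [c] before /k/ (voiced → voiceless, matching voiceless); /ʈ/ → [ɖ] before /ʐ/ (voiceless → voiced, matching voiced); /q/ → [ɢ] before /d͡z/ (voiceless → voiced, matching voiced) — only voicing changes, and always toward the following segment.
No alternation appears in [ɟaʃuqte]: there the adjacent consonants already agree in voicing (/q/ and /t/ are both voiceless), so this form is consistent with the same rule.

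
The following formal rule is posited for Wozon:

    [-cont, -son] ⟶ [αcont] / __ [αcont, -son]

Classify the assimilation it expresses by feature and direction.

The rule copies [cont] (continuancy) from the environment onto the target stops; since [±cont] encodes the stop/fricative manner contrast, the assimilating dimension is manner.
Since the environment is written after the underscore, the trigger follows the target; the direction is regressive.

regressive manner assimilation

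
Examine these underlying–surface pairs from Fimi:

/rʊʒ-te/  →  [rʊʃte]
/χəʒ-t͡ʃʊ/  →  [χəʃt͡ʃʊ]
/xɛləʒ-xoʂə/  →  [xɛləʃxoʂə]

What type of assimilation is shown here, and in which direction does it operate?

regressive voicing assimilation

Comparing underlying and surface forms, /ʒ/ → [ʃ] is the alternation; the neighbouring /t/ is constant.
/ʒ/ is voiced while /t/ is voiceless; the output [ʃ] is voiceless, matching the trigger — so the feature that spreads is voicing.
Place and manner are unchanged, so the assimilation is partial, not total.
The same holds elsewhere in the data: /ʒ/ → [ʃ] before /t͡ʃ/ (voiced → voiceless, matching voiceless); /ʒ/ → [ʃ] before /x/ (voiced → voiceless, matching voiceless) — only voicing changes, and always toward the following segment.
Since the segment that changes precedes the conditioning segment, the assimilation is regressive.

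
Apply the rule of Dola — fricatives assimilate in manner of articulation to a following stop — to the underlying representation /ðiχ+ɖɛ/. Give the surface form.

/χ/ is a voiceless uvular fricative. The following trigger /ɖ/ is a stop, so /χ/ must become a stop as well.
A voiceless uvular stop is [q], so the surface segment is [q].

[ðiqɖɛ]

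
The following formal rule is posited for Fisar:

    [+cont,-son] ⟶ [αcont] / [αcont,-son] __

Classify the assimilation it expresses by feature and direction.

The shared variable α links the value of [cont] on the target to that of the neighbouring obstruent. [cont] distinguishes stops from fricatives — a manner-of-articulation feature — so this is manner assimilation.
The conditioning segment sits to the left of the focus bar, meaning the trigger precedes the segment that changes — progressive assimilation.

progressive manner assimilation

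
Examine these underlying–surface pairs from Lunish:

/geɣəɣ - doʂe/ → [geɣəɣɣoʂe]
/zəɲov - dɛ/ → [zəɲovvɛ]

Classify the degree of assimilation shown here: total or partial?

The segment that alternates is /d/, which surfaces as [ɣ] when adjacent to /ɣ/.
The output [ɣ] is identical to the trigger /ɣ/ — every feature (place, manner, voicing) has been copied — so this is total assimilation.
The other form behaves the same way: /d/ → [v] after /v/ — in each case the output is a copy of the preceding consonant.

total assimilation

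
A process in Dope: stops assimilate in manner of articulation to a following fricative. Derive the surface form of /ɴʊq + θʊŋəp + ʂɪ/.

/q/ is a voiceless uvular stop. The following trigger /θ/ is a fricative, so /q/ must become a fricative as well.
The voiceless uvular fricative is [χ], so /q/ → [χ].
The same rule applies at the second boundary: /p/ → [ɸ] next to /ʂ/.

[ɴʊχθʊŋəɸʂɪ]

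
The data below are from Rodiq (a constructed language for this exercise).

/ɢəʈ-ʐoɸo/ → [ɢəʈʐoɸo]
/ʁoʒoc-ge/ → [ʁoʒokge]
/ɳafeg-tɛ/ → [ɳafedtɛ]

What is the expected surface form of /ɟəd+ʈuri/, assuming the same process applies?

[ɟəɖʈuri]

The data show regressive place assimilation: /c/ → [k] before /g/; /g/ → [d] before /t/. In each pair only place changes, matching the following consonant, while manner and voice stay constant.
Nothing changes in [ɢəʈʐoɸo]: there the adjacent consonants already agree in place (/ʈ/ and /ʐ/ are both retroflex), so this form is consistent with the same rule.
The rule targets /d/ (voiced alveolar stop), which sits before the trigger /ʈ/ (retroflex).
The voiced retroflex stop is [ɖ], so /d/ → [ɖ].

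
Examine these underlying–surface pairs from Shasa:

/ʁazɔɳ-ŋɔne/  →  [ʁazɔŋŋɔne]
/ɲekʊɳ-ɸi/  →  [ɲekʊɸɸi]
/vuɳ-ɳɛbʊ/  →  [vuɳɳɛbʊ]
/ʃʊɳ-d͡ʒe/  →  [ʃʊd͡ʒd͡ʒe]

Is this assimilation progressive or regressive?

regressive

Comparing underlying and surface forms, /ɳ/ → [ŋ] is the alternation; the neighbouring /ŋ/ is constant.
The output [ŋ] is identical to the trigger /ŋ/ — every feature (place, manner, voicing) has been copied — so this is total assimilation.
The other forms behave the same way: /ɳ/ → [ɸ] before /ɸ/; /ɳ/ → [d͡ʒ] before /d͡ʒ/ — in each case the output is a copy of the following consonant.
In [vuɳɳɛbʊ] the two consonants at the boundary are already identical (/ɳ/ + /ɳ/), so the rule applies vacuously and nothing changes.
Since the segment that changes precedes the conditioning segment, the assimilation is regressive.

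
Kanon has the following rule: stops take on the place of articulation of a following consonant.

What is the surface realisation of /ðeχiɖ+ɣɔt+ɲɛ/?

The rule targets /ɖ/ (voiced retroflex stop), which sits before the trigger /ɣ/ (velar).
The voiced velar stop is [g], so /ɖ/ → [g].
The same rule applies at the second boundary: /t/ → [c] next to /ɲ/.

[ðeχigɣɔcɲɛ]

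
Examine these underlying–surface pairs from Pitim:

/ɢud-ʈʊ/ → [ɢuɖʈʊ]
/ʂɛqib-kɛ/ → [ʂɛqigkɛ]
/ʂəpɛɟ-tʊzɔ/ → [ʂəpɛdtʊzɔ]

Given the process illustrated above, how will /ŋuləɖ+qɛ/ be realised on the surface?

[ŋuləɢqɛ]

The data show regressive place assimilation: /d/ → [ɖ] before /ʈ/; /b/ → [g] before /k/; /ɟ/ → [d] before /t/. In each pair only place changes, matching the following consonant, while manner and voice stay constant.
The rule targets /ɖ/ (voiced retroflex stop), which sits before the trigger /q/ (uvular).
The voiced uvular stop is [ɢ], so /ɖ/ → [ɢ].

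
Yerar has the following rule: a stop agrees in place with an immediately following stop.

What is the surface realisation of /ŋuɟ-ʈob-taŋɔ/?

The rule targets /ɟ/ (voiced palatal stop), which sits before the trigger /ʈ/ (retroflex).
The voiced retroflex stop is [ɖ], so /ɟ/ → [ɖ].
At the second juncture, /b/ likewise becomes [d] adjacent to /t/.

[ŋuɖʈodtaŋɔ]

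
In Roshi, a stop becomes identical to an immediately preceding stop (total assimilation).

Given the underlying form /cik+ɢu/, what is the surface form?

/ɢ/ is the segment targeted by the rule; it sits immediately after /k/, so it assimilates completely and surfaces as [k].

[cikku]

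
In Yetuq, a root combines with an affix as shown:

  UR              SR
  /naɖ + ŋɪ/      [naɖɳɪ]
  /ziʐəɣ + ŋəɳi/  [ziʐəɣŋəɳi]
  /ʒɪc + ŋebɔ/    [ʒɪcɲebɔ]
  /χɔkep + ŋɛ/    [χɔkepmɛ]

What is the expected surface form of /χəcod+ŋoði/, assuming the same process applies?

The data show progressive place assimilation: /ŋ/ → [ɳ] after /ɖ/; /ŋ/ → [ɲ] after /c/; /ŋ/ → [m] after /p/. In each pair only place changes, matching the preceding consonant, while manner and voice stay constant.
No alternation appears in [ziʐəɣŋəɳi]: there the adjacent consonants already agree in place (/ŋ/ and /ɣ/ are both velar), so this form is consistent with the same rule.
/ŋ/ is a voiced velar nasal. The preceding trigger /d/ is alveolar, so /ŋ/ must become alveolar as well.
Changing only its place to alveolar gives [n] — the voiced alveolar nasal.

[χəcodnoði]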